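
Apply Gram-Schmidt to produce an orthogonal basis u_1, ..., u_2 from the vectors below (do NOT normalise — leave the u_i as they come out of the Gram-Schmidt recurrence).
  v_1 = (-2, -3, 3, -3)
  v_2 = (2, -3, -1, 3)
Orthogonal basis:
  u_1 = (-2, -3, 3, -3)
  u_2 = (48/31, -114/31, -10/31, 72/31)

Apply the Gram-Schmidt recurrence
  u_1 = v_1
  u_i = v_i − Σ_{j<i} ((v_i · u_j) / (u_j · u_j)) · u_j.

Step by step this gives:
  u_1 = (-2, -3, 3, -3)
  u_2 = (48/31, -114/31, -10/31, 72/31)

Orthogonality check:
  u_2 · u_1 = 0 (should be 0)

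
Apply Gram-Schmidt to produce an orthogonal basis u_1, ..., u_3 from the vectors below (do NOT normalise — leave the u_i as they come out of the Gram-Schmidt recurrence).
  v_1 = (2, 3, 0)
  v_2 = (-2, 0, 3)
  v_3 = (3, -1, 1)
Orthogonal basis:
  u_1 = (2, 3, 0)
  u_2 = (-18/13, 12/13, 3)
  u_3 = (39/17, -26/17, 26/17)

Apply the Gram-Schmidt recurrence
  u_1 = v_1
  u_i = v_i − Σ_{j<i} ((v_i · u_j) / (u_j · u_j)) · u_j.

Step by step this gives:
  u_1 = (2, 3, 0)
  u_2 = (-18/13, 12/13, 3)
  u_3 = (39/17, -26/17, 26/17)

Orthogonality check:
  u_2 · u_1 = 0 (should be 0)
  u_3 · u_1 = 0 (should be 0)
  u_3 · u_2 = 0 (should be 0)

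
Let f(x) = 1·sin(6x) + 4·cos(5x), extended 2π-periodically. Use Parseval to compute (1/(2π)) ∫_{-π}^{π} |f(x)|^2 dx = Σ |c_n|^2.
Σ |c_n|^2 = 17/2

Expand |f|^2 and use orthogonality of {sin(nx), cos(mx)} on [-π, π]:
  ∫_{-π}^{π} sin(nx)^2 dx = π, ∫ cos(mx)^2 dx = π, and cross terms integrate to 0.
So ∫_{-π}^{π} f(x)^2 dx = 1^2 · π + 4^2 · π = (1 + 16)π.
Divide by 2π: (1 + 16)/2 = 17/2.
By Parseval, this equals Σ |c_n|^2.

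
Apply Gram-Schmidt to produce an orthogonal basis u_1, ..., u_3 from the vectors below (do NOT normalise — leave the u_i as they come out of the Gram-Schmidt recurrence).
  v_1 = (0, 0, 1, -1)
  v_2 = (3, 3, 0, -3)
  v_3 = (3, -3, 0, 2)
Orthogonal basis:
  u_1 = (0, 0, 1, -1)
  u_2 = (3, 3, -3/2, -3/2)
  u_3 = (17/5, -13/5, 4/5, 4/5)

Apply the Gram-Schmidt recurrence
  u_1 = v_1
  u_i = v_i − Σ_{j<i} ((v_i · u_j) / (u_j · u_j)) · u_j.

Step by step this gives:
  u_1 = (0, 0, 1, -1)
  u_2 = (3, 3, -3/2, -3/2)
  u_3 = (17/5, -13/5, 4/5, 4/5)

Orthogonality check:
  u_2 · u_1 = 0 (should be 0)
  u_3 · u_1 = 0 (should be 0)
  u_3 · u_2 = 0 (should be 0)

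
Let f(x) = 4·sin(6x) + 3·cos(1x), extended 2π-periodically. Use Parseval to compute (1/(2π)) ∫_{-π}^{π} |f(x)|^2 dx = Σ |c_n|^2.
Σ |c_n|^2 = 25/2

Expand |f|^2 and use orthogonality of {sin(nx), cos(mx)} on [-π, π]:
  ∫_{-π}^{π} sin(nx)^2 dx = π, ∫ cos(mx)^2 dx = π, and cross terms integrate to 0.
So ∫_{-π}^{π} f(x)^2 dx = 4^2 · π + 3^2 · π = (16 + 9)π.
Divide by 2π: (16 + 9)/2 = 25/2.
By Parseval, this equals Σ |c_n|^2.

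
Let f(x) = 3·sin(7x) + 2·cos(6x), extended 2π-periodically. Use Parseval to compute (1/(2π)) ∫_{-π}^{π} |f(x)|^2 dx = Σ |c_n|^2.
Σ |c_n|^2 = 13/2

Expand |f|^2 and use orthogonality of {sin(nx), cos(mx)} on [-π, π]:
  ∫_{-π}^{π} sin(nx)^2 dx = π, ∫ cos(mx)^2 dx = π, and cross terms integrate to 0.
So ∫_{-π}^{π} f(x)^2 dx = 3^2 · π + 2^2 · π = (9 + 4)π.
Divide by 2π: (9 + 4)/2 = 13/2.
By Parseval, this equals Σ |c_n|^2.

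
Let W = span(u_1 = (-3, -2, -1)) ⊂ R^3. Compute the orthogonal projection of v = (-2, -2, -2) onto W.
proj_W(v) = (-18/7, -12/7, -6/7)

Set up U = [u_1 | ... | u_1] ∈ R^(3×1). The projector onto W = col(U) is P = U (U^T U)^(-1) U^T.
Compute U^T U =
  [14],
and U^T v = (12).
Solve U^T U · c = U^T v for the coefficients: c = (6/7). The projection is proj_W(v) = U c.
Check: (v - proj_W(v)) · u_1 = 0  (should be 0).
Result: proj_W(v) = (-18/7, -12/7, -6/7).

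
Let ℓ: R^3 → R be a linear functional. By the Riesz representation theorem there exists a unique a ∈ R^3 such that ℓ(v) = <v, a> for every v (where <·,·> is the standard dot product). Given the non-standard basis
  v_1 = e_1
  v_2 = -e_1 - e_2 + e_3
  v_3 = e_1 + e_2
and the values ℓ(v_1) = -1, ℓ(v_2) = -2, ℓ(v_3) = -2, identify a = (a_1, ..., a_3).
a = (-1, -1, -4)

Write a = (a_1, ..., a_3) in the standard basis. For each basis vector v_i, ℓ(v_i) = <v_i, a> is a linear equation in the a_j's. Collect the n equations into a matrix system V a = ℓ, where row i of V is v_i (expressed in the standard basis). Since V is invertible (lower-triangular with 1s on the diagonal, up to permutation), solve by back-substitution:
  V =
[[1, 0, 0],
 [-1, -1, 1],
 [1, 1, 0]]
  V a = (-1, -2, -2)
Solving gives a = (-1, -1, -4).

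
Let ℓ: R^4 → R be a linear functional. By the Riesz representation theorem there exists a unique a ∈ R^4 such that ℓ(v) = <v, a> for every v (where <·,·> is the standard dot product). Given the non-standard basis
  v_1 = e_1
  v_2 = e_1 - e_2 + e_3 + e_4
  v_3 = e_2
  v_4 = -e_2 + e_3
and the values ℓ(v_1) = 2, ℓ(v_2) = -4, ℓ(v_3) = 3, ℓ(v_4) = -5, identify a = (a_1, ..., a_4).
a = (2, 3, -2, -1)

Write a = (a_1, ..., a_4) in the standard basis. For each basis vector v_i, ℓ(v_i) = <v_i, a> is a linear equation in the a_j's. Collect the n equations into a matrix system V a = ℓ, where row i of V is v_i (expressed in the standard basis). Since V is invertible (lower-triangular with 1s on the diagonal, up to permutation), solve by back-substitution:
  V =
[[1, 0, 0, 0],
 [1, -1, 1, 1],
 [0, 1, 0, 0],
 [0, -1, 1, 0]]
  V a = (2, -4, 3, -5)
Solving gives a = (2, 3, -2, -1).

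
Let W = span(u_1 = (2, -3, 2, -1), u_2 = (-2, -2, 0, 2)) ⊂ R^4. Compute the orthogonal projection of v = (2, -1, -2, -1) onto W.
proj_W(v) = (10/9, 0, 4/9, -8/9)

Set up U = [u_1 | ... | u_2] ∈ R^(4×2). The projector onto W = col(U) is P = U (U^T U)^(-1) U^T.
Compute U^T U =
  [18, 0]
  [0, 12],
and U^T v = (4, -4).
Solve U^T U · c = U^T v for the coefficients: c = (2/9, -1/3). The projection is proj_W(v) = U c.
Check: (v - proj_W(v)) · u_1 = 0  (should be 0).
Check: (v - proj_W(v)) · u_2 = 0  (should be 0).
Result: proj_W(v) = (10/9, 0, 4/9, -8/9).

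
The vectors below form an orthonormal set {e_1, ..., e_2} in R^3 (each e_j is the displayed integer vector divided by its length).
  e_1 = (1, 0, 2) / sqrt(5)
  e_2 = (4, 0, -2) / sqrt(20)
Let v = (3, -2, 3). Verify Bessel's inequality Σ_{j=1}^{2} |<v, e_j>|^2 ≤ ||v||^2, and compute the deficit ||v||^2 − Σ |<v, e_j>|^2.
Σ |<v, e_j>|^2 = 18; ||v||^2 = 22; deficit = 4

Write each e_j = u_j / sqrt(<u_j, u_j>) where u_j is the displayed integer vector. Then <v, e_j> = <v, u_j> / sqrt(<u_j, u_j>), so |<v, e_j>|^2 = <v, u_j>^2 / <u_j, u_j>.
Coefficients: <v, e_1> = 9/sqrt(5), <v, e_2> = 6/sqrt(20).
Square and sum: Σ |<v, e_j>|^2 = 18.
Compute ||v||^2 = v·v = 22.
Deficit = 22 − 18 = 4 ≥ 0, confirming Bessel's inequality. (The deficit equals ||v − Σ <v,e_j> e_j||^2, the squared distance from v to span{e_j}.)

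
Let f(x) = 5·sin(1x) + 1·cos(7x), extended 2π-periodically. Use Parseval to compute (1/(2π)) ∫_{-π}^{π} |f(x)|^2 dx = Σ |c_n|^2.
Σ |c_n|^2 = 13

Expand |f|^2 and use orthogonality of {sin(nx), cos(mx)} on [-π, π]:
  ∫_{-π}^{π} sin(nx)^2 dx = π, ∫ cos(mx)^2 dx = π, and cross terms integrate to 0.
So ∫_{-π}^{π} f(x)^2 dx = 5^2 · π + 1^2 · π = (25 + 1)π.
Divide by 2π: (25 + 1)/2 = 13.
By Parseval, this equals Σ |c_n|^2.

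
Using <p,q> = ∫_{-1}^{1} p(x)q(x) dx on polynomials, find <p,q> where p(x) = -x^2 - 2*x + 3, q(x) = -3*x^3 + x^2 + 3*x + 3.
<p,q> = 16

Expand the product: p(x)·q(x) = 3*x^5 + 5*x^4 - 14*x^3 - 6*x^2 + 3*x + 9.
∫_{-1}^{1} of each monomial x^k gives [2/(k+1) if k even, 0 if k odd]. Integrating term-by-term (or equivalently evaluating the antiderivative F(x) = x^6/2 + x^5 - 7*x^4/2 - 2*x^3 + 3*x^2/2 + 9*x at the endpoints):
  F(1) − F(−1) = 13/2 − (-19/2) = 16.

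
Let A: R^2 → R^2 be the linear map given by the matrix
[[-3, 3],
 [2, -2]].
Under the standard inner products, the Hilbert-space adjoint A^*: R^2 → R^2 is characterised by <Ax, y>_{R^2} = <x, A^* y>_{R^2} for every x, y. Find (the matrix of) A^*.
A^* = A^T =
[[-3, 2],
 [3, -2]]

For real matrices with standard dot products, the defining identity <Ax, y> = <x, A^* y> gives (Ax)^T y = x^T (A^*) y, i.e. x^T A^T y = x^T (A^*) y. Since this holds for all x, y, we must have A^* = A^T. Therefore
A^* =
[[-3, 2],
 [3, -2]].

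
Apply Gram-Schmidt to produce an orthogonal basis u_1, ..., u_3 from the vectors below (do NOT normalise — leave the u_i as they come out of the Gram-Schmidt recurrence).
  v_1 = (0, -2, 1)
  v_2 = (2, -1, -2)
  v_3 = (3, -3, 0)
Orthogonal basis:
  u_1 = (0, -2, 1)
  u_2 = (2, -1, -2)
  u_3 = (1, 2/5, 4/5)

Apply the Gram-Schmidt recurrence
  u_1 = v_1
  u_i = v_i − Σ_{j<i} ((v_i · u_j) / (u_j · u_j)) · u_j.

Step by step this gives:
  u_1 = (0, -2, 1)
  u_2 = (2, -1, -2)
  u_3 = (1, 2/5, 4/5)

Orthogonality check:
  u_2 · u_1 = 0 (should be 0)
  u_3 · u_1 = 0 (should be 0)
  u_3 · u_2 = 0 (should be 0)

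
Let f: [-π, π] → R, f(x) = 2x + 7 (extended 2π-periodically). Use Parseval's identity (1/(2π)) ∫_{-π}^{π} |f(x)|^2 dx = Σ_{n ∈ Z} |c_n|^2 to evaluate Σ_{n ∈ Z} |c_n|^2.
Σ |c_n|^2 = 4π^2/3 + 49

Expand and integrate term by term over [-π, π]:
  ∫ (2x)^2 dx = 4·(2π^3/3); ∫ 2·2·(7)·x dx = 0 (odd integrand); ∫ 7^2 dx = 49·2π.
So (1/(2π)) ∫_{-π}^{π} (2x + 7)^2 dx = 4π^2/3 + 49 = 4π^2/3 + 49.
Parseval ⇒ Σ |c_n|^2 = 4π^2/3 + 49.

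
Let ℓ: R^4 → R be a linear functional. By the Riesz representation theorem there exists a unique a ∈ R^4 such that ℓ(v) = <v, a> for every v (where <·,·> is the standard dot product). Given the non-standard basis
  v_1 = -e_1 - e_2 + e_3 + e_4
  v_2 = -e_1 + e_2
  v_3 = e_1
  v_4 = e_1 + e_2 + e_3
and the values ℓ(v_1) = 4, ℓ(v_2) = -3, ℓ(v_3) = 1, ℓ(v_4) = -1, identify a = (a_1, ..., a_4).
a = (1, -2, 0, 3)

Write a = (a_1, ..., a_4) in the standard basis. For each basis vector v_i, ℓ(v_i) = <v_i, a> is a linear equation in the a_j's. Collect the n equations into a matrix system V a = ℓ, where row i of V is v_i (expressed in the standard basis). Since V is invertible (lower-triangular with 1s on the diagonal, up to permutation), solve by back-substitution:
  V =
[[-1, -1, 1, 1],
 [-1, 1, 0, 0],
 [1, 0, 0, 0],
 [1, 1, 1, 0]]
  V a = (4, -3, 1, -1)
Solving gives a = (1, -2, 0, 3).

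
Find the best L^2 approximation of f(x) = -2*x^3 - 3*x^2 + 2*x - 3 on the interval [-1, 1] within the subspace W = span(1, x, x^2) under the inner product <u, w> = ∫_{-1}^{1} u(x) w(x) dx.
g(x) = -3*x^2 + 4*x/5 - 3

The best approximation g ∈ W is the orthogonal projection of f onto W. Writing g = a_0 + a_1 x + a_2 x^2, the coefficients solve the normal equations G · a = b where
  G_{ij} = <φ_i, φ_j> and b_i = <f, φ_i>, with φ_0 = 1, φ_1 = x, φ_2 = x^2.
G =
  [2, 0, 2/3]
  [0, 2/3, 0]
  [2/3, 0, 2/5],
b = (-8, 8/15, -16/5).
Solving gives a_0 = -3, a_1 = 4/5, a_2 = -3, so
  g(x) = -3*x^2 + 4*x/5 - 3.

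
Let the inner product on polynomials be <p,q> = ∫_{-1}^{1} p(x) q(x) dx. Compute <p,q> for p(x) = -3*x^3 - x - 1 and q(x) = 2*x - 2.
<p,q> = 4/15

Expand the product: p(x)·q(x) = -6*x^4 + 6*x^3 - 2*x^2 + 2.
∫_{-1}^{1} of each monomial x^k gives [2/(k+1) if k even, 0 if k odd]. Integrating term-by-term (or equivalently evaluating the antiderivative F(x) = -6*x^5/5 + 3*x^4/2 - 2*x^3/3 + 2*x at the endpoints):
  F(1) − F(−1) = 49/30 − (41/30) = 4/15.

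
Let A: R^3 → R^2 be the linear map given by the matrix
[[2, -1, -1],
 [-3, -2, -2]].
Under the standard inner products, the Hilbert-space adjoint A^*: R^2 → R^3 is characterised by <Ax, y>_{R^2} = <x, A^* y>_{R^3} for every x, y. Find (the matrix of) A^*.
A^* = A^T =
[[2, -3],
 [-1, -2],
 [-1, -2]]

For real matrices with standard dot products, the defining identity <Ax, y> = <x, A^* y> gives (Ax)^T y = x^T (A^*) y, i.e. x^T A^T y = x^T (A^*) y. Since this holds for all x, y, we must have A^* = A^T. Therefore
A^* =
[[2, -3],
 [-1, -2],
 [-1, -2]].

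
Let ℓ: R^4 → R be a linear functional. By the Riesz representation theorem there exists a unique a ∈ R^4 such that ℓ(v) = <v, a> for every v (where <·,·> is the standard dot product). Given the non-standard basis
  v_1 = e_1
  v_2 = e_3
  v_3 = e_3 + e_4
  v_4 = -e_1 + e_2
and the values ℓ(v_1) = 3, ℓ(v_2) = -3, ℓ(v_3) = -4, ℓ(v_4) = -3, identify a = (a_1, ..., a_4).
a = (3, 0, -3, -1)

Write a = (a_1, ..., a_4) in the standard basis. For each basis vector v_i, ℓ(v_i) = <v_i, a> is a linear equation in the a_j's. Collect the n equations into a matrix system V a = ℓ, where row i of V is v_i (expressed in the standard basis). Since V is invertible (lower-triangular with 1s on the diagonal, up to permutation), solve by back-substitution:
  V =
[[1, 0, 0, 0],
 [0, 0, 1, 0],
 [0, 0, 1, 1],
 [-1, 1, 0, 0]]
  V a = (3, -3, -4, -3)
Solving gives a = (3, 0, -3, -1).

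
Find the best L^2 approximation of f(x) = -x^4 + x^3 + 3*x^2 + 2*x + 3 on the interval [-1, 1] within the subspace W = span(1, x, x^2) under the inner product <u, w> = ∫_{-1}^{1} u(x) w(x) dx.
g(x) = 15*x^2/7 + 13*x/5 + 108/35

The best approximation g ∈ W is the orthogonal projection of f onto W. Writing g = a_0 + a_1 x + a_2 x^2, the coefficients solve the normal equations G · a = b where
  G_{ij} = <φ_i, φ_j> and b_i = <f, φ_i>, with φ_0 = 1, φ_1 = x, φ_2 = x^2.
G =
  [2, 0, 2/3]
  [0, 2/3, 0]
  [2/3, 0, 2/5],
b = (38/5, 26/15, 102/35).
Solving gives a_0 = 108/35, a_1 = 13/5, a_2 = 15/7, so
  g(x) = 15*x^2/7 + 13*x/5 + 108/35.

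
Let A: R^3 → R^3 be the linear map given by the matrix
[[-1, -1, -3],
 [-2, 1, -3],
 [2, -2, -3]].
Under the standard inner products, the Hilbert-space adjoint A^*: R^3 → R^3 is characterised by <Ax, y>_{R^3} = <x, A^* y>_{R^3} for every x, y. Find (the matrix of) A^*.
A^* = A^T =
[[-1, -2, 2],
 [-1, 1, -2],
 [-3, -3, -3]]

For real matrices with standard dot products, the defining identity <Ax, y> = <x, A^* y> gives (Ax)^T y = x^T (A^*) y, i.e. x^T A^T y = x^T (A^*) y. Since this holds for all x, y, we must have A^* = A^T. Therefore
A^* =
[[-1, -2, 2],
 [-1, 1, -2],
 [-3, -3, -3]].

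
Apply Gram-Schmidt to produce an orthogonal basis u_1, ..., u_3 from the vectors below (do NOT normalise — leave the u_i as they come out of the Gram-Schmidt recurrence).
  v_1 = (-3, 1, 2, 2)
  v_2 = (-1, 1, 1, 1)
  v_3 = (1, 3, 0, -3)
Orthogonal basis:
  u_1 = (-3, 1, 2, 2)
  u_2 = (1/3, 5/9, 1/9, 1/9)
  u_3 = (-5/4, 5/4, 1/4, -11/4)

Apply the Gram-Schmidt recurrence
  u_1 = v_1
  u_i = v_i − Σ_{j<i} ((v_i · u_j) / (u_j · u_j)) · u_j.

Step by step this gives:
  u_1 = (-3, 1, 2, 2)
  u_2 = (1/3, 5/9, 1/9, 1/9)
  u_3 = (-5/4, 5/4, 1/4, -11/4)

Orthogonality check:
  u_2 · u_1 = 0 (should be 0)
  u_3 · u_1 = 0 (should be 0)
  u_3 · u_2 = 0 (should be 0)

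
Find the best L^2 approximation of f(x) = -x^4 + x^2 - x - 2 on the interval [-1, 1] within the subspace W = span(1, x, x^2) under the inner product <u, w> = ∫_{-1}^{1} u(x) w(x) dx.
g(x) = x^2/7 - x - 67/35

The best approximation g ∈ W is the orthogonal projection of f onto W. Writing g = a_0 + a_1 x + a_2 x^2, the coefficients solve the normal equations G · a = b where
  G_{ij} = <φ_i, φ_j> and b_i = <f, φ_i>, with φ_0 = 1, φ_1 = x, φ_2 = x^2.
G =
  [2, 0, 2/3]
  [0, 2/3, 0]
  [2/3, 0, 2/5],
b = (-56/15, -2/3, -128/105).
Solving gives a_0 = -67/35, a_1 = -1, a_2 = 1/7, so
  g(x) = x^2/7 - x - 67/35.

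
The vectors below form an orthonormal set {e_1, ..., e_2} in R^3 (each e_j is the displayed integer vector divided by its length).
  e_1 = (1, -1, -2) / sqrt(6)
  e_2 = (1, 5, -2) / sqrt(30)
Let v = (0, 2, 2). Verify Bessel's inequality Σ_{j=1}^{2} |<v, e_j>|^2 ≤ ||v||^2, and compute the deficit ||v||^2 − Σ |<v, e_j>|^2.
Σ |<v, e_j>|^2 = 36/5; ||v||^2 = 8; deficit = 4/5

Write each e_j = u_j / sqrt(<u_j, u_j>) where u_j is the displayed integer vector. Then <v, e_j> = <v, u_j> / sqrt(<u_j, u_j>), so |<v, e_j>|^2 = <v, u_j>^2 / <u_j, u_j>.
Coefficients: <v, e_1> = -6/sqrt(6), <v, e_2> = 6/sqrt(30).
Square and sum: Σ |<v, e_j>|^2 = 36/5.
Compute ||v||^2 = v·v = 8.
Deficit = 8 − 36/5 = 4/5 ≥ 0, confirming Bessel's inequality. (The deficit equals ||v − Σ <v,e_j> e_j||^2, the squared distance from v to span{e_j}.)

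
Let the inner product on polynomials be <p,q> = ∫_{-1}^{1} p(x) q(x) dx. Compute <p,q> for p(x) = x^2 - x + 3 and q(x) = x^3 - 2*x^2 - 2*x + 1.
<p,q> = 14/5

Expand the product: p(x)·q(x) = x^5 - 3*x^4 + 3*x^3 - 3*x^2 - 7*x + 3.
∫_{-1}^{1} of each monomial x^k gives [2/(k+1) if k even, 0 if k odd]. Integrating term-by-term (or equivalently evaluating the antiderivative F(x) = x^6/6 - 3*x^5/5 + 3*x^4/4 - x^3 - 7*x^2/2 + 3*x at the endpoints):
  F(1) − F(−1) = -71/60 − (-239/60) = 14/5.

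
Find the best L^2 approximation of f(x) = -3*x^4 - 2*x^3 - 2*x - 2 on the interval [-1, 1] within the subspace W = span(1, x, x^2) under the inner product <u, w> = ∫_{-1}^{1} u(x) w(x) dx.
g(x) = -18*x^2/7 - 16*x/5 - 61/35

The best approximation g ∈ W is the orthogonal projection of f onto W. Writing g = a_0 + a_1 x + a_2 x^2, the coefficients solve the normal equations G · a = b where
  G_{ij} = <φ_i, φ_j> and b_i = <f, φ_i>, with φ_0 = 1, φ_1 = x, φ_2 = x^2.
G =
  [2, 0, 2/3]
  [0, 2/3, 0]
  [2/3, 0, 2/5],
b = (-26/5, -32/15, -46/21).
Solving gives a_0 = -61/35, a_1 = -16/5, a_2 = -18/7, so
  g(x) = -18*x^2/7 - 16*x/5 - 61/35.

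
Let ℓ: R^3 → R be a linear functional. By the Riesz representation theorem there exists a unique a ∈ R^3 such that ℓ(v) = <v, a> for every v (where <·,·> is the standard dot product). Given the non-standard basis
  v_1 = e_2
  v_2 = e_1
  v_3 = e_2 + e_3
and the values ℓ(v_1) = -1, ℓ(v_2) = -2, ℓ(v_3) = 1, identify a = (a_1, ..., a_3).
a = (-2, -1, 2)

Write a = (a_1, ..., a_3) in the standard basis. For each basis vector v_i, ℓ(v_i) = <v_i, a> is a linear equation in the a_j's. Collect the n equations into a matrix system V a = ℓ, where row i of V is v_i (expressed in the standard basis). Since V is invertible (lower-triangular with 1s on the diagonal, up to permutation), solve by back-substitution:
  V =
[[0, 1, 0],
 [1, 0, 0],
 [0, 1, 1]]
  V a = (-1, -2, 1)
Solving gives a = (-2, -1, 2).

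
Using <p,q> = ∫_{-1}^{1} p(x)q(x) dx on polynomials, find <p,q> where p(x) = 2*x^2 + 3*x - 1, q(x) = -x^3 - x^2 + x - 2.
<p,q> = 2

Expand the product: p(x)·q(x) = -2*x^5 - 5*x^4 - 7*x + 2.
∫_{-1}^{1} of each monomial x^k gives [2/(k+1) if k even, 0 if k odd]. Integrating term-by-term (or equivalently evaluating the antiderivative F(x) = -x^6/3 - x^5 - 7*x^2/2 + 2*x at the endpoints):
  F(1) − F(−1) = -17/6 − (-29/6) = 2.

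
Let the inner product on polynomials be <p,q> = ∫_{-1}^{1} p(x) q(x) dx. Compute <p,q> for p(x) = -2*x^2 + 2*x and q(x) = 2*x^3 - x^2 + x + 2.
<p,q> = 16/15

Expand the product: p(x)·q(x) = -4*x^5 + 6*x^4 - 4*x^3 - 2*x^2 + 4*x.
∫_{-1}^{1} of each monomial x^k gives [2/(k+1) if k even, 0 if k odd]. Integrating term-by-term (or equivalently evaluating the antiderivative F(x) = -2*x^6/3 + 6*x^5/5 - x^4 - 2*x^3/3 + 2*x^2 at the endpoints):
  F(1) − F(−1) = 13/15 − (-1/5) = 16/15.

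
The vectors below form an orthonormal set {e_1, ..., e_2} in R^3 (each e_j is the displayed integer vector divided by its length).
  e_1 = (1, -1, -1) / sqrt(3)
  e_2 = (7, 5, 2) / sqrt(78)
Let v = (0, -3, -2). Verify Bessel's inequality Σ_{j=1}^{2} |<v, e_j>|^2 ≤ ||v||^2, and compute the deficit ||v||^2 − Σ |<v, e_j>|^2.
Σ |<v, e_j>|^2 = 337/26; ||v||^2 = 13; deficit = 1/26

Write each e_j = u_j / sqrt(<u_j, u_j>) where u_j is the displayed integer vector. Then <v, e_j> = <v, u_j> / sqrt(<u_j, u_j>), so |<v, e_j>|^2 = <v, u_j>^2 / <u_j, u_j>.
Coefficients: <v, e_1> = 5/sqrt(3), <v, e_2> = -19/sqrt(78).
Square and sum: Σ |<v, e_j>|^2 = 337/26.
Compute ||v||^2 = v·v = 13.
Deficit = 13 − 337/26 = 1/26 ≥ 0, confirming Bessel's inequality. (The deficit equals ||v − Σ <v,e_j> e_j||^2, the squared distance from v to span{e_j}.)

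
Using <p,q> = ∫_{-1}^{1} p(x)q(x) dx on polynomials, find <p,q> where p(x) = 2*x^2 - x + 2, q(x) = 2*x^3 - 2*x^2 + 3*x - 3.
<p,q> = -346/15

Expand the product: p(x)·q(x) = 4*x^5 - 6*x^4 + 12*x^3 - 13*x^2 + 9*x - 6.
∫_{-1}^{1} of each monomial x^k gives [2/(k+1) if k even, 0 if k odd]. Integrating term-by-term (or equivalently evaluating the antiderivative F(x) = 2*x^6/3 - 6*x^5/5 + 3*x^4 - 13*x^3/3 + 9*x^2/2 - 6*x at the endpoints):
  F(1) − F(−1) = -101/30 − (197/10) = -346/15.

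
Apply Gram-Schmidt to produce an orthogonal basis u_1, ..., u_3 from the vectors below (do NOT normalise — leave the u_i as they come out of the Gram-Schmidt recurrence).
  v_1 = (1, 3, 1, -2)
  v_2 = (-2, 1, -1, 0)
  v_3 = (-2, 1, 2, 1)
Orthogonal basis:
  u_1 = (1, 3, 1, -2)
  u_2 = (-2, 1, -1, 0)
  u_3 = (-16/15, 3/10, 73/30, 17/15)

Apply the Gram-Schmidt recurrence
  u_1 = v_1
  u_i = v_i − Σ_{j<i} ((v_i · u_j) / (u_j · u_j)) · u_j.

Step by step this gives:
  u_1 = (1, 3, 1, -2)
  u_2 = (-2, 1, -1, 0)
  u_3 = (-16/15, 3/10, 73/30, 17/15)

Orthogonality check:
  u_2 · u_1 = 0 (should be 0)
  u_3 · u_1 = 0 (should be 0)
  u_3 · u_2 = 0 (should be 0)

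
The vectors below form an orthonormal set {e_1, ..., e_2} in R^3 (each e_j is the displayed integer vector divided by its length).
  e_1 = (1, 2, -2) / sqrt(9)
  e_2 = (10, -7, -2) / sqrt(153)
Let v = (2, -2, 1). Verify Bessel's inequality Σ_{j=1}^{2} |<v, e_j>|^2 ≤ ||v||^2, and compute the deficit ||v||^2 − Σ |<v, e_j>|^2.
Σ |<v, e_j>|^2 = 144/17; ||v||^2 = 9; deficit = 9/17

Write each e_j = u_j / sqrt(<u_j, u_j>) where u_j is the displayed integer vector. Then <v, e_j> = <v, u_j> / sqrt(<u_j, u_j>), so |<v, e_j>|^2 = <v, u_j>^2 / <u_j, u_j>.
Coefficients: <v, e_1> = -4/sqrt(9), <v, e_2> = 32/sqrt(153).
Square and sum: Σ |<v, e_j>|^2 = 144/17.
Compute ||v||^2 = v·v = 9.
Deficit = 9 − 144/17 = 9/17 ≥ 0, confirming Bessel's inequality. (The deficit equals ||v − Σ <v,e_j> e_j||^2, the squared distance from v to span{e_j}.)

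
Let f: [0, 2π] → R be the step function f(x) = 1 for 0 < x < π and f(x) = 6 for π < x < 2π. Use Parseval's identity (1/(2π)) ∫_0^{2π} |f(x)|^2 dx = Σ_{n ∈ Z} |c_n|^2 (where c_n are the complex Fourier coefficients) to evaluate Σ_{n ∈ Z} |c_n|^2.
Σ |c_n|^2 = 37/2

Parseval equates the L^2 energy of f (normalised by 1/(2π)) with the ℓ^2 sum of its Fourier coefficients: (1/(2π)) ∫_0^{2π} |f|^2 = Σ |c_n|^2.
Compute the left side: (1/(2π)) [∫_0^π 1^2 dx + ∫_π^{2π} 6^2 dx] = (1/(2π)) · (1π + 36π) = (1 + 36)/2 = 37/2.
So Σ_{n ∈ Z} |c_n|^2 = 37/2.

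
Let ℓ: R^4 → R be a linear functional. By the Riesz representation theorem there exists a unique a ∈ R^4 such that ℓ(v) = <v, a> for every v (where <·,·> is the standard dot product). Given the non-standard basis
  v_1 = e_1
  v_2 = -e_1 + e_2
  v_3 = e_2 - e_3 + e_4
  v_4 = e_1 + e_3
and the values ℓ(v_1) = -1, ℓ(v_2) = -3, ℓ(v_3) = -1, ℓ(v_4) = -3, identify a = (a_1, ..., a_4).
a = (-1, -4, -2, 1)

Write a = (a_1, ..., a_4) in the standard basis. For each basis vector v_i, ℓ(v_i) = <v_i, a> is a linear equation in the a_j's. Collect the n equations into a matrix system V a = ℓ, where row i of V is v_i (expressed in the standard basis). Since V is invertible (lower-triangular with 1s on the diagonal, up to permutation), solve by back-substitution:
  V =
[[1, 0, 0, 0],
 [-1, 1, 0, 0],
 [0, 1, -1, 1],
 [1, 0, 1, 0]]
  V a = (-1, -3, -1, -3)
Solving gives a = (-1, -4, -2, 1).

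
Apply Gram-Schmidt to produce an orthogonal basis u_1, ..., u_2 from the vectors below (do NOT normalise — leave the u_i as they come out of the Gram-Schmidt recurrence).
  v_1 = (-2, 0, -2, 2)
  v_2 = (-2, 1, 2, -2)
Orthogonal basis:
  u_1 = (-2, 0, -2, 2)
  u_2 = (-8/3, 1, 4/3, -4/3)

Apply the Gram-Schmidt recurrence
  u_1 = v_1
  u_i = v_i − Σ_{j<i} ((v_i · u_j) / (u_j · u_j)) · u_j.

Step by step this gives:
  u_1 = (-2, 0, -2, 2)
  u_2 = (-8/3, 1, 4/3, -4/3)

Orthogonality check:
  u_2 · u_1 = 0 (should be 0)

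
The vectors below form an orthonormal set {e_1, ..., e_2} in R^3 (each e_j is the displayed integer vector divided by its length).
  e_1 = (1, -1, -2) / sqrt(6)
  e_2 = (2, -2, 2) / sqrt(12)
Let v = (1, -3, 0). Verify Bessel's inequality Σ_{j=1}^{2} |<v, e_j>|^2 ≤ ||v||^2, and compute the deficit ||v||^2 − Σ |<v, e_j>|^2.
Σ |<v, e_j>|^2 = 8; ||v||^2 = 10; deficit = 2

Write each e_j = u_j / sqrt(<u_j, u_j>) where u_j is the displayed integer vector. Then <v, e_j> = <v, u_j> / sqrt(<u_j, u_j>), so |<v, e_j>|^2 = <v, u_j>^2 / <u_j, u_j>.
Coefficients: <v, e_1> = 4/sqrt(6), <v, e_2> = 8/sqrt(12).
Square and sum: Σ |<v, e_j>|^2 = 8.
Compute ||v||^2 = v·v = 10.
Deficit = 10 − 8 = 2 ≥ 0, confirming Bessel's inequality. (The deficit equals ||v − Σ <v,e_j> e_j||^2, the squared distance from v to span{e_j}.)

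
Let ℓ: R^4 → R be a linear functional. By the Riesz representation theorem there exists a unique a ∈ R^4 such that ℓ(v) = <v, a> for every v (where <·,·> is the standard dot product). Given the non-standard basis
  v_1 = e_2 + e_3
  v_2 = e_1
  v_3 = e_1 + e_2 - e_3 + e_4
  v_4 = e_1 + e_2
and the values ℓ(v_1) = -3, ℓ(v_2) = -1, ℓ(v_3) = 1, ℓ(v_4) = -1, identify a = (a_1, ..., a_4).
a = (-1, 0, -3, -1)

Write a = (a_1, ..., a_4) in the standard basis. For each basis vector v_i, ℓ(v_i) = <v_i, a> is a linear equation in the a_j's. Collect the n equations into a matrix system V a = ℓ, where row i of V is v_i (expressed in the standard basis). Since V is invertible (lower-triangular with 1s on the diagonal, up to permutation), solve by back-substitution:
  V =
[[0, 1, 1, 0],
 [1, 0, 0, 0],
 [1, 1, -1, 1],
 [1, 1, 0, 0]]
  V a = (-3, -1, 1, -1)
Solving gives a = (-1, 0, -3, -1).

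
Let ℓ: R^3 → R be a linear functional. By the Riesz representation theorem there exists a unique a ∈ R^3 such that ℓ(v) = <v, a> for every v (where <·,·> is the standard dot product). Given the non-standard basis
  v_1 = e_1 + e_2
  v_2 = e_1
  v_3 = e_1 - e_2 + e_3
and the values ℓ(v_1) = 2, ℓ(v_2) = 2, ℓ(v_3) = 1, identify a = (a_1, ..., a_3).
a = (2, 0, -1)

Write a = (a_1, ..., a_3) in the standard basis. For each basis vector v_i, ℓ(v_i) = <v_i, a> is a linear equation in the a_j's. Collect the n equations into a matrix system V a = ℓ, where row i of V is v_i (expressed in the standard basis). Since V is invertible (lower-triangular with 1s on the diagonal, up to permutation), solve by back-substitution:
  V =
[[1, 1, 0],
 [1, 0, 0],
 [1, -1, 1]]
  V a = (2, 2, 1)
Solving gives a = (2, 0, -1).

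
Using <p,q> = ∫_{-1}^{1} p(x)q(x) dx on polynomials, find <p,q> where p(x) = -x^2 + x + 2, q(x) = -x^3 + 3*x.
<p,q> = 8/5

Expand the product: p(x)·q(x) = x^5 - x^4 - 5*x^3 + 3*x^2 + 6*x.
∫_{-1}^{1} of each monomial x^k gives [2/(k+1) if k even, 0 if k odd]. Integrating term-by-term (or equivalently evaluating the antiderivative F(x) = x^6/6 - x^5/5 - 5*x^4/4 + x^3 + 3*x^2 at the endpoints):
  F(1) − F(−1) = 163/60 − (67/60) = 8/5.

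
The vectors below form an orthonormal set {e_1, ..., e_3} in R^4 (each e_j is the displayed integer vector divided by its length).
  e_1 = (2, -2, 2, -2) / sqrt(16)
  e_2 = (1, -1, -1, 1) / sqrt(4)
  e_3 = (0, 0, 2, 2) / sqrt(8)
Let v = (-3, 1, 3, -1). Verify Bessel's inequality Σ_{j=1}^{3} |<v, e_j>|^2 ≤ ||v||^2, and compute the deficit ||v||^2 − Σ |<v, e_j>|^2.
Σ |<v, e_j>|^2 = 18; ||v||^2 = 20; deficit = 2

Write each e_j = u_j / sqrt(<u_j, u_j>) where u_j is the displayed integer vector. Then <v, e_j> = <v, u_j> / sqrt(<u_j, u_j>), so |<v, e_j>|^2 = <v, u_j>^2 / <u_j, u_j>.
Coefficients: <v, e_1> = 0/sqrt(16), <v, e_2> = -8/sqrt(4), <v, e_3> = 4/sqrt(8).
Square and sum: Σ |<v, e_j>|^2 = 18.
Compute ||v||^2 = v·v = 20.
Deficit = 20 − 18 = 2 ≥ 0, confirming Bessel's inequality. (The deficit equals ||v − Σ <v,e_j> e_j||^2, the squared distance from v to span{e_j}.)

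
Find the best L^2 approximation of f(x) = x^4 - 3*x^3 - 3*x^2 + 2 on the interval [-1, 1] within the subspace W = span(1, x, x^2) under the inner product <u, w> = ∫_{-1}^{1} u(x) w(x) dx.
g(x) = -15*x^2/7 - 9*x/5 + 67/35

The best approximation g ∈ W is the orthogonal projection of f onto W. Writing g = a_0 + a_1 x + a_2 x^2, the coefficients solve the normal equations G · a = b where
  G_{ij} = <φ_i, φ_j> and b_i = <f, φ_i>, with φ_0 = 1, φ_1 = x, φ_2 = x^2.
G =
  [2, 0, 2/3]
  [0, 2/3, 0]
  [2/3, 0, 2/5],
b = (12/5, -6/5, 44/105).
Solving gives a_0 = 67/35, a_1 = -9/5, a_2 = -15/7, so
  g(x) = -15*x^2/7 - 9*x/5 + 67/35.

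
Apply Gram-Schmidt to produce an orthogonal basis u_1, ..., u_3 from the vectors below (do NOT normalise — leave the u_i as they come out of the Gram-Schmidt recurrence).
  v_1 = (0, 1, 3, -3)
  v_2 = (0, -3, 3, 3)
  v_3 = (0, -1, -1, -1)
Orthogonal basis:
  u_1 = (0, 1, 3, -3)
  u_2 = (0, -54/19, 66/19, 48/19)
  u_3 = (0, -9/7, -3/7, -6/7)

Apply the Gram-Schmidt recurrence
  u_1 = v_1
  u_i = v_i − Σ_{j<i} ((v_i · u_j) / (u_j · u_j)) · u_j.

Step by step this gives:
  u_1 = (0, 1, 3, -3)
  u_2 = (0, -54/19, 66/19, 48/19)
  u_3 = (0, -9/7, -3/7, -6/7)

Orthogonality check:
  u_2 · u_1 = 0 (should be 0)
  u_3 · u_1 = 0 (should be 0)
  u_3 · u_2 = 0 (should be 0)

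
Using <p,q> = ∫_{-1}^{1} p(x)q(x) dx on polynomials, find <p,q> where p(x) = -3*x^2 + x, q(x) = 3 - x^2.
<p,q> = -24/5

Expand the product: p(x)·q(x) = 3*x^4 - x^3 - 9*x^2 + 3*x.
∫_{-1}^{1} of each monomial x^k gives [2/(k+1) if k even, 0 if k odd]. Integrating term-by-term (or equivalently evaluating the antiderivative F(x) = 3*x^5/5 - x^4/4 - 3*x^3 + 3*x^2/2 at the endpoints):
  F(1) − F(−1) = -23/20 − (73/20) = -24/5.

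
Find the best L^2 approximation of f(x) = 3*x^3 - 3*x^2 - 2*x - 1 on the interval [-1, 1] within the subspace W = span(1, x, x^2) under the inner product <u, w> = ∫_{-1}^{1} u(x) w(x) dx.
g(x) = -3*x^2 - x/5 - 1

The best approximation g ∈ W is the orthogonal projection of f onto W. Writing g = a_0 + a_1 x + a_2 x^2, the coefficients solve the normal equations G · a = b where
  G_{ij} = <φ_i, φ_j> and b_i = <f, φ_i>, with φ_0 = 1, φ_1 = x, φ_2 = x^2.
G =
  [2, 0, 2/3]
  [0, 2/3, 0]
  [2/3, 0, 2/5],
b = (-4, -2/15, -28/15).
Solving gives a_0 = -1, a_1 = -1/5, a_2 = -3, so
  g(x) = -3*x^2 - x/5 - 1.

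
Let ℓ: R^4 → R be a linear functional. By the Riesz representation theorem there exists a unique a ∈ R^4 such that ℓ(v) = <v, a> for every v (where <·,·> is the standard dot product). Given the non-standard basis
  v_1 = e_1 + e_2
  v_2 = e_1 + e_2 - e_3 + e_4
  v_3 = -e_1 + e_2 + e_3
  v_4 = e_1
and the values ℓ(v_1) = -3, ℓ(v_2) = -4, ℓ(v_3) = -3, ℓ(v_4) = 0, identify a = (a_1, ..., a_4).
a = (0, -3, 0, -1)

Write a = (a_1, ..., a_4) in the standard basis. For each basis vector v_i, ℓ(v_i) = <v_i, a> is a linear equation in the a_j's. Collect the n equations into a matrix system V a = ℓ, where row i of V is v_i (expressed in the standard basis). Since V is invertible (lower-triangular with 1s on the diagonal, up to permutation), solve by back-substitution:
  V =
[[1, 1, 0, 0],
 [1, 1, -1, 1],
 [-1, 1, 1, 0],
 [1, 0, 0, 0]]
  V a = (-3, -4, -3, 0)
Solving gives a = (0, -3, 0, -1).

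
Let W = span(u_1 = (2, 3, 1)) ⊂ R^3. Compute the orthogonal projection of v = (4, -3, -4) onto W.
proj_W(v) = (-5/7, -15/14, -5/14)

Set up U = [u_1 | ... | u_1] ∈ R^(3×1). The projector onto W = col(U) is P = U (U^T U)^(-1) U^T.
Compute U^T U =
  [14],
and U^T v = (-5).
Solve U^T U · c = U^T v for the coefficients: c = (-5/14). The projection is proj_W(v) = U c.
Check: (v - proj_W(v)) · u_1 = 0  (should be 0).
Result: proj_W(v) = (-5/7, -15/14, -5/14).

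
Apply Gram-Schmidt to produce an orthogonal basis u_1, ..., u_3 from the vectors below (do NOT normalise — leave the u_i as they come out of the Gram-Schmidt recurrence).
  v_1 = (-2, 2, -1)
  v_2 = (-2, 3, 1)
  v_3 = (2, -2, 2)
Orthogonal basis:
  u_1 = (-2, 2, -1)
  u_2 = (0, 1, 2)
  u_3 = (-2/9, -8/45, 4/45)

Apply the Gram-Schmidt recurrence
  u_1 = v_1
  u_i = v_i − Σ_{j<i} ((v_i · u_j) / (u_j · u_j)) · u_j.

Step by step this gives:
  u_1 = (-2, 2, -1)
  u_2 = (0, 1, 2)
  u_3 = (-2/9, -8/45, 4/45)

Orthogonality check:
  u_2 · u_1 = 0 (should be 0)
  u_3 · u_1 = 0 (should be 0)
  u_3 · u_2 = 0 (should be 0)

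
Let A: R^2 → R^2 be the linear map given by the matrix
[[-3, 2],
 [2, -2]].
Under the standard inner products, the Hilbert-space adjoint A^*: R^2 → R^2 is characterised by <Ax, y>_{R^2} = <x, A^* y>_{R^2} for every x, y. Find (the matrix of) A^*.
A^* = A^T =
[[-3, 2],
 [2, -2]]

For real matrices with standard dot products, the defining identity <Ax, y> = <x, A^* y> gives (Ax)^T y = x^T (A^*) y, i.e. x^T A^T y = x^T (A^*) y. Since this holds for all x, y, we must have A^* = A^T. Therefore
A^* =
[[-3, 2],
 [2, -2]].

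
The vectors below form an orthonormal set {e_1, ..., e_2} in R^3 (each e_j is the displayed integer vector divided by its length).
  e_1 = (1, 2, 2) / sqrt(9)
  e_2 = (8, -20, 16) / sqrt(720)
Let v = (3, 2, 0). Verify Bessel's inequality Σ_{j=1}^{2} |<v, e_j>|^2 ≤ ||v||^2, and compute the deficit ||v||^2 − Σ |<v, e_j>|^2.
Σ |<v, e_j>|^2 = 29/5; ||v||^2 = 13; deficit = 36/5

Write each e_j = u_j / sqrt(<u_j, u_j>) where u_j is the displayed integer vector. Then <v, e_j> = <v, u_j> / sqrt(<u_j, u_j>), so |<v, e_j>|^2 = <v, u_j>^2 / <u_j, u_j>.
Coefficients: <v, e_1> = 7/sqrt(9), <v, e_2> = -16/sqrt(720).
Square and sum: Σ |<v, e_j>|^2 = 29/5.
Compute ||v||^2 = v·v = 13.
Deficit = 13 − 29/5 = 36/5 ≥ 0, confirming Bessel's inequality. (The deficit equals ||v − Σ <v,e_j> e_j||^2, the squared distance from v to span{e_j}.)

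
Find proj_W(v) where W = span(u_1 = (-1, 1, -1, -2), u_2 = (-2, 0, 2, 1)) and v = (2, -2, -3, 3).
proj_W(v) = (203/59, -77/59, -49/59, 91/59)

Set up U = [u_1 | ... | u_2] ∈ R^(4×2). The projector onto W = col(U) is P = U (U^T U)^(-1) U^T.
Compute U^T U =
  [7, -2]
  [-2, 9],
and U^T v = (-7, -7).
Solve U^T U · c = U^T v for the coefficients: c = (-77/59, -63/59). The projection is proj_W(v) = U c.
Check: (v - proj_W(v)) · u_1 = 0  (should be 0).
Check: (v - proj_W(v)) · u_2 = 0  (should be 0).
Result: proj_W(v) = (203/59, -77/59, -49/59, 91/59).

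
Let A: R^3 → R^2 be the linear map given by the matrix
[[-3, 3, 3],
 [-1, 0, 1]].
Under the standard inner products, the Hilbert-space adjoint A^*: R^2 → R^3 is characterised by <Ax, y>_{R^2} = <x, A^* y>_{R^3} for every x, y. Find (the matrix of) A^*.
A^* = A^T =
[[-3, -1],
 [3, 0],
 [3, 1]]

For real matrices with standard dot products, the defining identity <Ax, y> = <x, A^* y> gives (Ax)^T y = x^T (A^*) y, i.e. x^T A^T y = x^T (A^*) y. Since this holds for all x, y, we must have A^* = A^T. Therefore
A^* =
[[-3, -1],
 [3, 0],
 [3, 1]].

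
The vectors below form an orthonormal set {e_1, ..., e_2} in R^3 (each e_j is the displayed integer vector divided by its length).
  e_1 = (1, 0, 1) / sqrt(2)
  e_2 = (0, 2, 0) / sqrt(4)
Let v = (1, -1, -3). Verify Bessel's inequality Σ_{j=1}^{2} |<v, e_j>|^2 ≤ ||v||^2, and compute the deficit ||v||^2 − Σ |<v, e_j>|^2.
Σ |<v, e_j>|^2 = 3; ||v||^2 = 11; deficit = 8

Write each e_j = u_j / sqrt(<u_j, u_j>) where u_j is the displayed integer vector. Then <v, e_j> = <v, u_j> / sqrt(<u_j, u_j>), so |<v, e_j>|^2 = <v, u_j>^2 / <u_j, u_j>.
Coefficients: <v, e_1> = -2/sqrt(2), <v, e_2> = -2/sqrt(4).
Square and sum: Σ |<v, e_j>|^2 = 3.
Compute ||v||^2 = v·v = 11.
Deficit = 11 − 3 = 8 ≥ 0, confirming Bessel's inequality. (The deficit equals ||v − Σ <v,e_j> e_j||^2, the squared distance from v to span{e_j}.)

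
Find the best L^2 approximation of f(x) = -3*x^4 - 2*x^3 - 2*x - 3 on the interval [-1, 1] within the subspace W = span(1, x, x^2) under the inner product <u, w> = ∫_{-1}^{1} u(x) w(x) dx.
g(x) = -18*x^2/7 - 16*x/5 - 96/35

The best approximation g ∈ W is the orthogonal projection of f onto W. Writing g = a_0 + a_1 x + a_2 x^2, the coefficients solve the normal equations G · a = b where
  G_{ij} = <φ_i, φ_j> and b_i = <f, φ_i>, with φ_0 = 1, φ_1 = x, φ_2 = x^2.
G =
  [2, 0, 2/3]
  [0, 2/3, 0]
  [2/3, 0, 2/5],
b = (-36/5, -32/15, -20/7).
Solving gives a_0 = -96/35, a_1 = -16/5, a_2 = -18/7, so
  g(x) = -18*x^2/7 - 16*x/5 - 96/35.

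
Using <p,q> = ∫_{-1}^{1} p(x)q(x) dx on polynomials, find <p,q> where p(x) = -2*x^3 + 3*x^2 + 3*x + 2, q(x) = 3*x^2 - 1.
<p,q> = 8/5

Expand the product: p(x)·q(x) = -6*x^5 + 9*x^4 + 11*x^3 + 3*x^2 - 3*x - 2.
∫_{-1}^{1} of each monomial x^k gives [2/(k+1) if k even, 0 if k odd]. Integrating term-by-term (or equivalently evaluating the antiderivative F(x) = -x^6 + 9*x^5/5 + 11*x^4/4 + x^3 - 3*x^2/2 - 2*x at the endpoints):
  F(1) − F(−1) = 21/20 − (-11/20) = 8/5.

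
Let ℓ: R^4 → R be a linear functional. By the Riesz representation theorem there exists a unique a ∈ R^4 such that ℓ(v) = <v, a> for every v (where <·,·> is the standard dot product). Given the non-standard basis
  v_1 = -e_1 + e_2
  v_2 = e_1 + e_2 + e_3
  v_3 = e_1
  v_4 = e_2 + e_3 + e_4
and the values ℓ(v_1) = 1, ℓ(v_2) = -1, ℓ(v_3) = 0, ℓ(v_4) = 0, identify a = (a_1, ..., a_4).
a = (0, 1, -2, 1)

Write a = (a_1, ..., a_4) in the standard basis. For each basis vector v_i, ℓ(v_i) = <v_i, a> is a linear equation in the a_j's. Collect the n equations into a matrix system V a = ℓ, where row i of V is v_i (expressed in the standard basis). Since V is invertible (lower-triangular with 1s on the diagonal, up to permutation), solve by back-substitution:
  V =
[[-1, 1, 0, 0],
 [1, 1, 1, 0],
 [1, 0, 0, 0],
 [0, 1, 1, 1]]
  V a = (1, -1, 0, 0)
Solving gives a = (0, 1, -2, 1).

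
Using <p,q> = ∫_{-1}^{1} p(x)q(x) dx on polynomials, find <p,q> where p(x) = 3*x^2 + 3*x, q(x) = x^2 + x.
<p,q> = 16/5

Expand the product: p(x)·q(x) = 3*x^4 + 6*x^3 + 3*x^2.
∫_{-1}^{1} of each monomial x^k gives [2/(k+1) if k even, 0 if k odd]. Integrating term-by-term (or equivalently evaluating the antiderivative F(x) = 3*x^5/5 + 3*x^4/2 + x^3 at the endpoints):
  F(1) − F(−1) = 31/10 − (-1/10) = 16/5.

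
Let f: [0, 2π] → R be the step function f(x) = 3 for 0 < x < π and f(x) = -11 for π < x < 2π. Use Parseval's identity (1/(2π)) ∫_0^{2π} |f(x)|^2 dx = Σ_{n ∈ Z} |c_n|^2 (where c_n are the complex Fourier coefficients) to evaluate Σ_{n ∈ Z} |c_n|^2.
Σ |c_n|^2 = 65

Parseval equates the L^2 energy of f (normalised by 1/(2π)) with the ℓ^2 sum of its Fourier coefficients: (1/(2π)) ∫_0^{2π} |f|^2 = Σ |c_n|^2.
Compute the left side: (1/(2π)) [∫_0^π 3^2 dx + ∫_π^{2π} (-11)^2 dx] = (1/(2π)) · (9π + 121π) = (9 + 121)/2 = 65.
So Σ_{n ∈ Z} |c_n|^2 = 65.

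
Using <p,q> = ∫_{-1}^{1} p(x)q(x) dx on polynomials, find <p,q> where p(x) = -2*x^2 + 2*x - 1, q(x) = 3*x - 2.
<p,q> = 32/3

Expand the product: p(x)·q(x) = -6*x^3 + 10*x^2 - 7*x + 2.
∫_{-1}^{1} of each monomial x^k gives [2/(k+1) if k even, 0 if k odd]. Integrating term-by-term (or equivalently evaluating the antiderivative F(x) = -3*x^4/2 + 10*x^3/3 - 7*x^2/2 + 2*x at the endpoints):
  F(1) − F(−1) = 1/3 − (-31/3) = 32/3.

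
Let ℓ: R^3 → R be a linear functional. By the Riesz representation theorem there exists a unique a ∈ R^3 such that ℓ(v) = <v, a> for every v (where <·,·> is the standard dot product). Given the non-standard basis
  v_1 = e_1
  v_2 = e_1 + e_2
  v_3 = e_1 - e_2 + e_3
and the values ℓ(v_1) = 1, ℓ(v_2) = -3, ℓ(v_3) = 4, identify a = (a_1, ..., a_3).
a = (1, -4, -1)

Write a = (a_1, ..., a_3) in the standard basis. For each basis vector v_i, ℓ(v_i) = <v_i, a> is a linear equation in the a_j's. Collect the n equations into a matrix system V a = ℓ, where row i of V is v_i (expressed in the standard basis). Since V is invertible (lower-triangular with 1s on the diagonal, up to permutation), solve by back-substitution:
  V =
[[1, 0, 0],
 [1, 1, 0],
 [1, -1, 1]]
  V a = (1, -3, 4)
Solving gives a = (1, -4, -1).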